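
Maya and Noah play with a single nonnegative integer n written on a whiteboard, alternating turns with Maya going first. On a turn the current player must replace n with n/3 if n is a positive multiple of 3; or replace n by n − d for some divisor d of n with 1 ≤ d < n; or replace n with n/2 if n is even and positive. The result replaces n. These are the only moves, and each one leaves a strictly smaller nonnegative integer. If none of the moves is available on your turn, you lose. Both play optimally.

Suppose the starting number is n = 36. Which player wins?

Build the W/L table. Terminal = L. A non-terminal position is W if it has a move to some L; otherwise it is L.
n=0: no move → L
n=1: no move → L
n=2: reaches L-position 1 → W
n=3: reaches L-position 1 → W
n=4: only reaches 2(W), 3(W), all W → L
n=5: reaches L-position 4 → W
n=6: reaches L-position 4 → W
n=7: only reaches 6(W), which is W → L
n=8: reaches L-position 4 → W
n=9: only reaches 3(W), 6(W), 8(W), all W → L
n=10: reaches L-position 9 → W
n=11: only reaches 10(W), which is W → L
n=12: reaches L-position 4 → W
n=13: only reaches 12(W), which is W → L
n=14: reaches L-position 7 → W
n=15: only reaches 5(W), 10(W), 12(W), 14(W), all W → L
n=16: reaches L-position 15 → W
n=17: only reaches 16(W), which is W → L
n=18: reaches L-position 9 → W
n=19: only reaches 18(W), which is W → L
n=20: reaches L-position 15 → W
n=21: reaches L-position 7 → W
n=22: reaches L-position 11 → W
n=23: only reaches 22(W), which is W → L
n=24: reaches L-position 23 → W
n=25: only reaches 20(W), 24(W), all W → L
n=26: reaches L-position 13 → W
n=27: reaches L-position 9 → W
n=28: only reaches 14(W), 21(W), 24(W), 26(W), 27(W), all W → L
n=29: reaches L-position 28 → W
n=30: reaches L-position 15 → W
n=31: only reaches 30(W), which is W → L
n=32: reaches L-position 28 → W
n=33: reaches L-position 11 → W
n=34: reaches L-position 17 → W
n=35: reaches L-position 28 → W
n=36: only reaches 12(W), 18(W), 24(W), 27(W), 30(W), 32(W), 33(W), 34(W), 35(W), all W → L
The starting position 36 is L: whatever Maya does, the opponent receives a W position.

Noah wins.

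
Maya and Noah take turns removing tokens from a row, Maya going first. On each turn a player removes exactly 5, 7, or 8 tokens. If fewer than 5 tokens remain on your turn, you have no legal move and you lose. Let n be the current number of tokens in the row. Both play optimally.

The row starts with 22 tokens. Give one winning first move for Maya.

Remove 5, leaving 17.

Positions with no move are L. A position that does have a move is losing for the player to move precisely when every available move leads to a winning position for the opponent. Fill in the labels:
n=0: no move → L
n=1: no move → L
n=2: no move → L
n=3: no move → L
n=4: no move → L
n=5: can move to 0, which is L ⇒ W
n=6: can move to 1, which is L ⇒ W
n=7: can move to 2, which is L ⇒ W
n=8: can move to 3, which is L ⇒ W
n=9: can move to 4, which is L ⇒ W
n=10: can move to 3, which is L ⇒ W
n=11: can move to 4, which is L ⇒ W
n=12: can move to 4, which is L ⇒ W
n=13: moves to 8(W), 6(W), 5(W); every one is W ⇒ L
n=14: moves to 9(W), 7(W), 6(W); every one is W ⇒ L
n=15: moves to 10(W), 8(W), 7(W); every one is W ⇒ L
n=16: moves to 11(W), 9(W), 8(W); every one is W ⇒ L
n=17: moves to 12(W), 10(W), 9(W); every one is W ⇒ L
n=18: can move to 13, which is L ⇒ W
n=19: can move to 14, which is L ⇒ W
n=20: can move to 15, which is L ⇒ W
n=21: can move to 16, which is L ⇒ W
n=22: can move to 17, which is L ⇒ W
From 22, the L positions reachable in one move are: 17, 15, 14. Any move reaching one of these is winning.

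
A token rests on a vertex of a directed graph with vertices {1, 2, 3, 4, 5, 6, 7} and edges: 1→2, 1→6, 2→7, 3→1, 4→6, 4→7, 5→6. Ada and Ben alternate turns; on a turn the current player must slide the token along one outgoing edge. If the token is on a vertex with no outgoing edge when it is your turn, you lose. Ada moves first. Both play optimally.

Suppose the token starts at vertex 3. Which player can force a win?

Compute win/loss labels from the base case upward. A position with no move is L. Any other position is W if it can reach an L in one move, else L.
Every edge goes from a vertex to one that appears earlier in the order 6, 7, 4, 2, 1, 3, 5, so processing vertices in that order labels each vertex after all of its successors.
6: no outgoing edge → L
7: no outgoing edge → L
4: can move to 7, which is L ⇒ W
2: can move to 7, which is L ⇒ W
1: can move to 6, which is L ⇒ W
3: the only move is to 1(W), a W ⇒ L
5: can move to 6, which is L ⇒ W
Every move from 3 reaches a W position, so the mover loses.

Ben wins.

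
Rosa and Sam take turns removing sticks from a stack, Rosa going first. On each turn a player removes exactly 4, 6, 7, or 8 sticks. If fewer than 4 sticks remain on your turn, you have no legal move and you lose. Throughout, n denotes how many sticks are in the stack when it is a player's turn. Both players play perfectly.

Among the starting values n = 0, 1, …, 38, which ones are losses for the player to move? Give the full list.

Classify positions by backward induction: terminal positions (no move available) are L. From any other position, the mover wins iff some move reaches an L.
n=0: no move → L
n=1: no move → L
n=2: no move → L
n=3: no move → L
n=4: W (go to 0, an L position)
n=5: W (go to 1, an L position)
n=6: W (go to 2, an L position)
n=7: W (go to 3, an L position)
n=8: W (go to 2, an L position)
n=9: W (go to 3, an L position)
n=10: W (go to 3, an L position)
n=11: W (go to 3, an L position)
n=12: L (options 8(W), 6(W), 5(W), 4(W) are all W)
n=13: L (options 9(W), 7(W), 6(W), 5(W) are all W)
n=14: L (options 10(W), 8(W), 7(W), 6(W) are all W)
n=15: L (options 11(W), 9(W), 8(W), 7(W) are all W)
n=16: W (go to 12, an L position)
n=17: W (go to 13, an L position)
n=18: W (go to 14, an L position)
n=19: W (go to 15, an L position)
n=20: W (go to 14, an L position)
n=21: W (go to 15, an L position)
n=22: W (go to 15, an L position)
n=23: W (go to 15, an L position)
n=24: L (options 20(W), 18(W), 17(W), 16(W) are all W)
n=25: L (options 21(W), 19(W), 18(W), 17(W) are all W)
n=26: L (options 22(W), 20(W), 19(W), 18(W) are all W)
n=27: L (options 23(W), 21(W), 20(W), 19(W) are all W)
n=28: W (go to 24, an L position)
n=29: W (go to 25, an L position)
n=30: W (go to 26, an L position)
n=31: W (go to 27, an L position)
n=32: W (go to 26, an L position)
n=33: W (go to 27, an L position)
n=34: W (go to 27, an L position)
n=35: W (go to 27, an L position)
n=36: L (options 32(W), 30(W), 29(W), 28(W) are all W)
n=37: L (options 33(W), 31(W), 30(W), 29(W) are all W)
n=38: L (options 34(W), 32(W), 31(W), 30(W) are all W)
Reading off the rows marked L gives the requested list; there are 15 such values of n.

0, 1, 2, 3, 12, 13, 14, 15, 24, 25, 26, 27, 36, 37, 38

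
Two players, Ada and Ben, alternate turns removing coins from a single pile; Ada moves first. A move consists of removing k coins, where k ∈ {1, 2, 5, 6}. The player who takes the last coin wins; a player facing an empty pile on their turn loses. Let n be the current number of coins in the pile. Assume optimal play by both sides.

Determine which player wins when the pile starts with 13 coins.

Ada wins.

Classify positions by backward induction: terminal positions (no move available) are L. From any other position, the mover wins iff some move reaches an L.
n=0: no move → L
n=1: reaches L-position 0 → W
n=2: reaches L-position 0 → W
n=3: only reaches 2(W), 1(W), all W → L
n=4: reaches L-position 3 → W
n=5: reaches L-position 3 → W
n=6: reaches L-position 0 → W
n=7: only reaches 6(W), 5(W), 2(W), 1(W), all W → L
n=8: reaches L-position 7 → W
n=9: reaches L-position 7 → W
n=10: only reaches 9(W), 8(W), 5(W), 4(W), all W → L
n=11: reaches L-position 10 → W
n=12: reaches L-position 10 → W
n=13: reaches L-position 7 → W
The starting position 13 is W: Ada should remove 6, leaving 7, handing over an L position.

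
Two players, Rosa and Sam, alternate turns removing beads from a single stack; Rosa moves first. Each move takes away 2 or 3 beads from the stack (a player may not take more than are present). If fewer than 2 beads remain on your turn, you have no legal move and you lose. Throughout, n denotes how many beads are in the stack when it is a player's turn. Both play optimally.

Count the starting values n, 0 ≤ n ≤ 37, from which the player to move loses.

Classify positions by backward induction: terminal positions (no move available) are L. From any other position, the mover wins iff some move reaches an L.
n=0: no move → L
n=1: no move → L
n=2: →0(L), so W
n=3: →1(L), so W
n=4: →1(L), so W
n=5: →3(W), 2(W) — all W, so L
n=6: →4(W), 3(W) — all W, so L
n=7: →5(L), so W
n=8: →6(L), so W
n=9: →6(L), so W
n=10: →8(W), 7(W) — all W, so L
n=11: →9(W), 8(W) — all W, so L
n=12: →10(L), so W
n=13: →11(L), so W
n=14: →11(L), so W
n=15: →13(W), 12(W) — all W, so L
n=16: →14(W), 13(W) — all W, so L
n=17: →15(L), so W
n=18: →16(L), so W
n=19: →16(L), so W
n=20: →18(W), 17(W) — all W, so L
n=21: →19(W), 18(W) — all W, so L
n=22: →20(L), so W
n=23: →21(L), so W
n=24: →21(L), so W
n=25: →23(W), 22(W) — all W, so L
n=26: →24(W), 23(W) — all W, so L
n=27: →25(L), so W
n=28: →26(L), so W
n=29: →26(L), so W
n=30: →28(W), 27(W) — all W, so L
n=31: →29(W), 28(W) — all W, so L
n=32: →30(L), so W
n=33: →31(L), so W
n=34: →31(L), so W
n=35: →33(W), 32(W) — all W, so L
n=36: →34(W), 33(W) — all W, so L
n=37: →35(L), so W
L entries with 0 ≤ n ≤ 37: n = 0, 1, 5, 6, 10, 11, 15, 16, 20, 21, 25, 26, 30, 31, 35, 36; that makes 16.

16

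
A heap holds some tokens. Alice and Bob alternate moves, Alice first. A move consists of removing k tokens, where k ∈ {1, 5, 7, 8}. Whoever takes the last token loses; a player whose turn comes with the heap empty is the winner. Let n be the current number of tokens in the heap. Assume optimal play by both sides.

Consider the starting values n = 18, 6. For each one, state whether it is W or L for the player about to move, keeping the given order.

Work bottom-up. With no move the player to move wins. Otherwise the position is W if at least one move leads to an L position for the opponent, and L if every move leads to a W.
n=0: no move; the opponent has just taken the last token and therefore loses → W
n=1: the only move is to 0(W), a W ⇒ L
n=2: can move to 1, which is L ⇒ W
n=3: the only move is to 2(W), a W ⇒ L
n=4: can move to 3, which is L ⇒ W
n=5: moves to 4(W), 0(W); every one is W ⇒ L
n=6: can move to 5, which is L ⇒ W
n=7: moves to 6(W), 2(W), 0(W); every one is W ⇒ L
n=8: can move to 7, which is L ⇒ W
n=9: can move to 1, which is L ⇒ W
n=10: can move to 5, which is L ⇒ W
n=11: can move to 3, which is L ⇒ W
n=12: can move to 7, which is L ⇒ W
n=13: can move to 5, which is L ⇒ W
n=14: can move to 7, which is L ⇒ W
n=15: can move to 7, which is L ⇒ W
n=16: moves to 15(W), 11(W), 9(W), 8(W); every one is W ⇒ L
n=17: can move to 16, which is L ⇒ W
n=18: moves to 17(W), 13(W), 11(W), 10(W); every one is W ⇒ L

18: L, 6: W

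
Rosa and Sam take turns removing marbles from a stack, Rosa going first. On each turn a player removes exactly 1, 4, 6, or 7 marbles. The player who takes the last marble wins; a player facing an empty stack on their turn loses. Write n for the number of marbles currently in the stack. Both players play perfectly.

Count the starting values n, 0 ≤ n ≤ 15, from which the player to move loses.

6

Label each position W (a win for the player to move) or L (a loss). A position with no legal move is L; any other position is W exactly when some move reaches an L, and L when every move reaches a W.
n=0: no move → L
n=1: →0(L), so W
n=2: →1(W) only, which is W, so L
n=3: →2(L), so W
n=4: →0(L), so W
n=5: →4(W), 1(W) — all W, so L
n=6: →5(L), so W
n=7: →0(L), so W
n=8: →2(L), so W
n=9: →5(L), so W
n=10: →9(W), 6(W), 4(W), 3(W) — all W, so L
n=11: →10(L), so W
n=12: →5(L), so W
n=13: →12(W), 9(W), 7(W), 6(W) — all W, so L
n=14: →13(L), so W
n=15: →14(W), 11(W), 9(W), 8(W) — all W, so L
L entries with 0 ≤ n ≤ 15: n = 0, 2, 5, 10, 13, 15; that makes 6.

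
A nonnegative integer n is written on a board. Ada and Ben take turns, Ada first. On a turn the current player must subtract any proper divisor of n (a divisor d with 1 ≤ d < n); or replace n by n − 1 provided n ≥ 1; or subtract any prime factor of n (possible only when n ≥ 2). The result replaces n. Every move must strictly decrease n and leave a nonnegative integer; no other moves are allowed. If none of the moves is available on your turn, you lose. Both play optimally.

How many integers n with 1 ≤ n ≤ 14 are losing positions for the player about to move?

3

Compute win/loss labels from the base case upward. A position with no move is L. Any other position is W if it can reach an L in one move, else L.
n=0: no move → L
n=1: reaches L-position 0 → W
n=2: reaches L-position 0 → W
n=3: reaches L-position 0 → W
n=4: only reaches 2(W), 3(W), all W → L
n=5: reaches L-position 0 → W
n=6: reaches L-position 4 → W
n=7: reaches L-position 0 → W
n=8: reaches L-position 4 → W
n=9: only reaches 6(W), 8(W), all W → L
n=10: reaches L-position 9 → W
n=11: reaches L-position 0 → W
n=12: reaches L-position 9 → W
n=13: reaches L-position 0 → W
n=14: only reaches 7(W), 12(W), 13(W), all W → L
L entries with 1 ≤ n ≤ 14 (n=0 is outside the asked range and is not counted): n = 4, 9, 14; that makes 3.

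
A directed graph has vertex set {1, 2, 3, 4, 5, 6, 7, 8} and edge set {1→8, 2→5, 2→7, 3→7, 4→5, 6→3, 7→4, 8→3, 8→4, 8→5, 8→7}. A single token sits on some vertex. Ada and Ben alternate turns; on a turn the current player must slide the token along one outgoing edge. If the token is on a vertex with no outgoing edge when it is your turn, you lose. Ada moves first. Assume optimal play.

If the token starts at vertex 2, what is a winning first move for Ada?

Use the standard recursion: the mover loses at a terminal position; elsewhere, the mover wins exactly when some move hands the opponent an L position.
Every edge goes from a vertex to one that appears earlier in the order 5, 4, 7, 3, 2, 6, 8, 1, so processing vertices in that order labels each vertex after all of its successors.
5: no outgoing edge → L
4: reaches L-position 5 → W
7: only reaches 4(W), which is W → L
3: reaches L-position 7 → W
2: reaches L-position 7 → W
6: only reaches 3(W), which is W → L
8: reaches L-position 7 → W
1: only reaches 8(W), which is W → L
From 2, the L positions reachable in one move are: 7, 5. Any move reaching one of these is winning.

Move to 7.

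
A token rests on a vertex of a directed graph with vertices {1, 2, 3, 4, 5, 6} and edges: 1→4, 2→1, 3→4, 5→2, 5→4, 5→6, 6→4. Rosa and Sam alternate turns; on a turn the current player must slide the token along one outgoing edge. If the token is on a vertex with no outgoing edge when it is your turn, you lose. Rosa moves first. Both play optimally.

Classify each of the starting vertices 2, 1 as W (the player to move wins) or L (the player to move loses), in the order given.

2: L, 1: W

Use the standard recursion: the mover loses at a terminal position; elsewhere, the mover wins exactly when some move hands the opponent an L position.
Every edge goes from a vertex to one that appears earlier in the order 4, 1, 2, 6, 5, 3, so processing vertices in that order labels each vertex after all of its successors.
4: no outgoing edge → L
1: W (go to 4, an L position)
2: L (sole option 1(W) is W)
6: W (go to 4, an L position)
5: W (go to 2, an L position)
3: W (go to 4, an L position)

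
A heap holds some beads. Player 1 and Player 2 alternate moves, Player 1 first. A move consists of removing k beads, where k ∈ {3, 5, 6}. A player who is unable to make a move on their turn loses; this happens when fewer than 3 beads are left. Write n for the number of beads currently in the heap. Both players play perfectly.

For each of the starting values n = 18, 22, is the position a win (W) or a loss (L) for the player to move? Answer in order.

Positions with no move are L. A position that does have a move is losing for the player to move precisely when every available move leads to a winning position for the opponent. Fill in the labels:
n=0: no move → L
n=1: no move → L
n=2: no move → L
n=3: →0(L), so W
n=4: →1(L), so W
n=5: →2(L), so W
n=6: →1(L), so W
n=7: →2(L), so W
n=8: →2(L), so W
n=9: →6(W), 4(W), 3(W) — all W, so L
n=10: →7(W), 5(W), 4(W) — all W, so L
n=11: →8(W), 6(W), 5(W) — all W, so L
n=12: →9(L), so W
n=13: →10(L), so W
n=14: →11(L), so W
n=15: →10(L), so W
n=16: →11(L), so W
n=17: →11(L), so W
n=18: →15(W), 13(W), 12(W) — all W, so L
n=19: →16(W), 14(W), 13(W) — all W, so L
n=20: →17(W), 15(W), 14(W) — all W, so L
n=21: →18(L), so W
n=22: →19(L), so W

18: L, 22: W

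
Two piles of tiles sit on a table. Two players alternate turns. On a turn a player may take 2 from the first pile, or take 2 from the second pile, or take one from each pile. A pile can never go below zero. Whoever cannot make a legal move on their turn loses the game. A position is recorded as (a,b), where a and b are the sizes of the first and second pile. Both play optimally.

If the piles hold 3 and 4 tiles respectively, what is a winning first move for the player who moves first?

Work bottom-up. With no move the player to move loses. Otherwise the position is W if at least one move leads to an L position for the opponent, and L if every move leads to a W.
No move ever increases a pile, so every position that can arise here has a ≤ 3 and b ≤ 4; it is enough to label the cells with 0 ≤ a ≤ 3 and 0 ≤ b ≤ 4.
Every move lowers a or b (never raises either), so fill the grid row by row in increasing a, and left to right within a row: each cell's successors are then already labelled.
      b=0  b=1  b=2  b=3  b=4
a=0:    L    L    W    W    L
a=1:    L    W    W    L    L
a=2:    W    W    L    L    W
a=3:    W    L    L    W    W
Cells with no legal move (terminal, hence L): (0,0), (0,1), (1,0).
The remaining L cells, each justified by listing all of its moves:
(0,4): the only move is to (0,2)(W), a W ⇒ L
(1,3): moves to (1,1)(W), (0,2)(W); every one is W ⇒ L
(1,4): moves to (1,2)(W), (0,3)(W); every one is W ⇒ L
(2,2): moves to (0,2)(W), (2,0)(W), (1,1)(W); every one is W ⇒ L
(2,3): moves to (0,3)(W), (2,1)(W), (1,2)(W); every one is W ⇒ L
(3,1): moves to (1,1)(W), (2,0)(W); every one is W ⇒ L
(3,2): moves to (1,2)(W), (3,0)(W), (2,1)(W); every one is W ⇒ L
Every other cell has at least one move into one of the L cells above, so it is W.
From (3,4), the L positions reachable in one move are: (1,4), (3,2), (2,3). Any move reaching one of these is winning.

Move to (1,4).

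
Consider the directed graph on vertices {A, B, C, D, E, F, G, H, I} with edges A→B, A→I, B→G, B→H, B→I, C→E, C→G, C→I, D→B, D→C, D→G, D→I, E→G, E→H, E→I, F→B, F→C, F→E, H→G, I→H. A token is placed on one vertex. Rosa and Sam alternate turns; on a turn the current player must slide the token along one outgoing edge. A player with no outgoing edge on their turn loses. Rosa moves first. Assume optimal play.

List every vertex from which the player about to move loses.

Positions with no move are L. A position that does have a move is losing for the player to move precisely when every available move leads to a winning position for the opponent. Fill in the labels:
Every edge goes from a vertex to one that appears earlier in the order G, H, I, E, B, C, D, A, F, so processing vertices in that order labels each vertex after all of its successors.
G: no outgoing edge → L
H: can move to G, which is L ⇒ W
I: the only move is to H(W), a W ⇒ L
E: can move to I, which is L ⇒ W
B: can move to I, which is L ⇒ W
C: can move to I, which is L ⇒ W
D: can move to I, which is L ⇒ W
A: can move to I, which is L ⇒ W
F: moves to C(W), B(W), E(W); every one is W ⇒ L
The losing starting vertices are exactly the entries labelled L in this table (3 of them).

F, G, I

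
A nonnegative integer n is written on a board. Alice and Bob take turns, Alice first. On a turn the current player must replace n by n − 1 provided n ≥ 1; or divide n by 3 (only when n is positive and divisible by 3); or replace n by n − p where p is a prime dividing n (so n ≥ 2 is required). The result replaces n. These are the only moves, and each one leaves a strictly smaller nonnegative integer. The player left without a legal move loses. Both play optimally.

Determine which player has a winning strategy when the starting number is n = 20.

Alice wins.

Positions with no move are L. A position that does have a move is losing for the player to move precisely when every available move leads to a winning position for the opponent. Fill in the labels:
n=0: no move → L
n=1: reaches L-position 0 → W
n=2: reaches L-position 0 → W
n=3: reaches L-position 0 → W
n=4: only reaches 2(W), 3(W), all W → L
n=5: reaches L-position 0 → W
n=6: reaches L-position 4 → W
n=7: reaches L-position 0 → W
n=8: only reaches 6(W), 7(W), all W → L
n=9: reaches L-position 8 → W
n=10: reaches L-position 8 → W
n=11: reaches L-position 0 → W
n=12: reaches L-position 4 → W
n=13: reaches L-position 0 → W
n=14: only reaches 7(W), 12(W), 13(W), all W → L
n=15: reaches L-position 14 → W
n=16: reaches L-position 14 → W
n=17: reaches L-position 0 → W
n=18: only reaches 6(W), 15(W), 16(W), 17(W), all W → L
n=19: reaches L-position 0 → W
n=20: reaches L-position 18 → W
The starting position 20 is W: Alice should move to 18, handing over an L position.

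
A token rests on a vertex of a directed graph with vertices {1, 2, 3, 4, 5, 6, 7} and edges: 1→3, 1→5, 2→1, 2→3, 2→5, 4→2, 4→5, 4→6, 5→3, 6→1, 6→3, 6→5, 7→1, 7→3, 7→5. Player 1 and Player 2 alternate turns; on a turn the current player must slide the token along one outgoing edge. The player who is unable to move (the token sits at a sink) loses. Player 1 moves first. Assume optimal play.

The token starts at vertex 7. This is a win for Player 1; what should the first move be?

Work bottom-up. With no move the player to move loses. Otherwise the position is W if at least one move leads to an L position for the opponent, and L if every move leads to a W.
Every edge goes from a vertex to one that appears earlier in the order 3, 5, 1, 2, 6, 7, 4, so processing vertices in that order labels each vertex after all of its successors.
3: no outgoing edge → L
5: can move to 3, which is L ⇒ W
1: can move to 3, which is L ⇒ W
2: can move to 3, which is L ⇒ W
6: can move to 3, which is L ⇒ W
7: can move to 3, which is L ⇒ W
4: moves to 6(W), 2(W), 5(W); every one is W ⇒ L
From 7, the L positions reachable in one move are: 3.

Move to 3.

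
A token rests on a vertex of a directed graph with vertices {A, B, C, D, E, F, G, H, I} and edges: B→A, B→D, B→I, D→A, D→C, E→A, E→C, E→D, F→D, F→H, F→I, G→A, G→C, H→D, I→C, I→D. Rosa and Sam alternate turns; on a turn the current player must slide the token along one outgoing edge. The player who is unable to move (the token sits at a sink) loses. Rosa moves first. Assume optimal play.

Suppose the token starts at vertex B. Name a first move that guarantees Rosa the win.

Positions with no move are L. A position that does have a move is losing for the player to move precisely when every available move leads to a winning position for the opponent. Fill in the labels:
Every edge goes from a vertex to one that appears earlier in the order C, A, D, E, G, I, H, F, B, so processing vertices in that order labels each vertex after all of its successors.
C: no outgoing edge → L
A: no outgoing edge → L
D: →A(L), so W
E: →A(L), so W
G: →A(L), so W
I: →C(L), so W
H: →D(W) only, which is W, so L
F: →H(L), so W
B: →A(L), so W
From B, the L positions reachable in one move are: A.

Move to A.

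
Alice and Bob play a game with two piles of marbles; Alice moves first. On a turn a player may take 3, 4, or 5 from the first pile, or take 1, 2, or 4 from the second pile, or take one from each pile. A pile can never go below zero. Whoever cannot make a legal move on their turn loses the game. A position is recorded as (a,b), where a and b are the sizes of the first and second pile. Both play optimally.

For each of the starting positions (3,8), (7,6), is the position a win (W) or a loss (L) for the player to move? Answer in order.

(3,8): L, (7,6): W

Work bottom-up. With no move the player to move loses. Otherwise the position is W if at least one move leads to an L position for the opponent, and L if every move leads to a W.
No move ever increases a pile, so every position that can arise here has a ≤ 7 and b ≤ 8; it is enough to label the cells with 0 ≤ a ≤ 7 and 0 ≤ b ≤ 8.
Every move lowers a or b (never raises either), so fill the grid row by row in increasing a, and left to right within a row: each cell's successors are then already labelled.
      b=0  b=1  b=2  b=3  b=4  b=5  b=6  b=7  b=8
a=0:    L    W    W    L    W    W    L    W    W
a=1:    L    W    W    L    W    W    L    W    W
a=2:    L    W    W    L    W    W    L    W    W
a=3:    W    W    L    W    W    L    W    W    L
a=4:    W    L    W    W    L    W    W    L    W
a=5:    W    L    W    W    L    W    W    L    W
a=6:    W    L    W    W    L    W    W    L    W
a=7:    W    W    W    W    W    W    W    W    W
Cells with no legal move (terminal, hence L): (0,0), (1,0), (2,0).
The remaining L cells, each justified by listing all of its moves:
(0,3): L (options (0,2)(W), (0,1)(W) are all W)
(0,6): L (options (0,5)(W), (0,4)(W), (0,2)(W) are all W)
(1,3): L (options (1,2)(W), (1,1)(W), (0,2)(W) are all W)
(1,6): L (options (1,5)(W), (1,4)(W), (1,2)(W), (0,5)(W) are all W)
(2,3): L (options (2,2)(W), (2,1)(W), (1,2)(W) are all W)
(2,6): L (options (2,5)(W), (2,4)(W), (2,2)(W), (1,5)(W) are all W)
(3,2): L (options (0,2)(W), (3,1)(W), (3,0)(W), (2,1)(W) are all W)
(3,5): L (options (0,5)(W), (3,4)(W), (3,3)(W), (3,1)(W), (2,4)(W) are all W)
(3,8): L (options (0,8)(W), (3,7)(W), (3,6)(W), (3,4)(W), (2,7)(W) are all W)
(4,1): L (options (1,1)(W), (0,1)(W), (4,0)(W), (3,0)(W) are all W)
(4,4): L (options (1,4)(W), (0,4)(W), (4,3)(W), (4,2)(W), (4,0)(W), (3,3)(W) are all W)
(4,7): L (options (1,7)(W), (0,7)(W), (4,6)(W), (4,5)(W), (4,3)(W), (3,6)(W) are all W)
(5,1): L (options (2,1)(W), (1,1)(W), (0,1)(W), (5,0)(W), (4,0)(W) are all W)
(5,4): L (options (2,4)(W), (1,4)(W), (0,4)(W), (5,3)(W), (5,2)(W), (5,0)(W), (4,3)(W) are all W)
(5,7): L (options (2,7)(W), (1,7)(W), (0,7)(W), (5,6)(W), (5,5)(W), (5,3)(W), (4,6)(W) are all W)
(6,1): L (options (3,1)(W), (2,1)(W), (1,1)(W), (6,0)(W), (5,0)(W) are all W)
(6,4): L (options (3,4)(W), (2,4)(W), (1,4)(W), (6,3)(W), (6,2)(W), (6,0)(W), (5,3)(W) are all W)
(6,7): L (options (3,7)(W), (2,7)(W), (1,7)(W), (6,6)(W), (6,5)(W), (6,3)(W), (5,6)(W) are all W)
Every other cell has at least one move into one of the L cells above, so it is W.
(3,8): one of the L cells justified above, so L
(7,6): the move to (2,6) reaches an L cell, so W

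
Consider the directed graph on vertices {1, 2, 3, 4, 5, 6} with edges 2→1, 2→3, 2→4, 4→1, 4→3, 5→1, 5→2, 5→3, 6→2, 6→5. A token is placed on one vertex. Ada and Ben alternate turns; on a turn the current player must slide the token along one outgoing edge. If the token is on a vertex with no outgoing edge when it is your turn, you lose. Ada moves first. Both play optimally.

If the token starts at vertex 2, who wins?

Label each position W (a win for the player to move) or L (a loss). A position with no legal move is L; any other position is W exactly when some move reaches an L, and L when every move reaches a W.
Every edge goes from a vertex to one that appears earlier in the order 1, 3, 4, 2, 5, 6, so processing vertices in that order labels each vertex after all of its successors.
1: no outgoing edge → L
3: no outgoing edge → L
4: W (go to 3, an L position)
2: W (go to 3, an L position)
5: W (go to 3, an L position)
6: L (options 5(W), 2(W) are all W)
From 2 Ada can move to 3, reaching an L position.

Ada wins.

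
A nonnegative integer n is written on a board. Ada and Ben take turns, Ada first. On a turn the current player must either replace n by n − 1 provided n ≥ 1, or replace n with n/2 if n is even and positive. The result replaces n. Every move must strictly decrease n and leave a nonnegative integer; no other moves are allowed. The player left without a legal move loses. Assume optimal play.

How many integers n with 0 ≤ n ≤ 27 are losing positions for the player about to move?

14

Use the standard recursion: the mover loses at a terminal position; elsewhere, the mover wins exactly when some move hands the opponent an L position.
n=0: no move → L
n=1: →0(L), so W
n=2: →1(W) only, which is W, so L
n=3: →2(L), so W
n=4: →2(L), so W
n=5: →4(W) only, which is W, so L
n=6: →5(L), so W
n=7: →6(W) only, which is W, so L
n=8: →7(L), so W
n=9: →8(W) only, which is W, so L
n=10: →5(L), so W
n=11: →10(W) only, which is W, so L
n=12: →11(L), so W
n=13: →12(W) only, which is W, so L
n=14: →7(L), so W
n=15: →14(W) only, which is W, so L
n=16: →15(L), so W
n=17: →16(W) only, which is W, so L
n=18: →9(L), so W
n=19: →18(W) only, which is W, so L
n=20: →19(L), so W
n=21: →20(W) only, which is W, so L
n=22: →11(L), so W
n=23: →22(W) only, which is W, so L
n=24: →23(L), so W
n=25: →24(W) only, which is W, so L
n=26: →13(L), so W
n=27: →26(W) only, which is W, so L
L entries with 0 ≤ n ≤ 27: n = 0, 2, 5, 7, 9, 11, 13, 15, 17, 19, 21, 23, 25, 27; that makes 14.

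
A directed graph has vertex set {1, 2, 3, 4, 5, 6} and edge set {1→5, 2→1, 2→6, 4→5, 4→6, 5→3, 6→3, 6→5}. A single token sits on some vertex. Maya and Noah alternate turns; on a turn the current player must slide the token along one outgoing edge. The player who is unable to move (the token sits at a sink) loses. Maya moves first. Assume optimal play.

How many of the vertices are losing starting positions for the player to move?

3

Work bottom-up. With no move the player to move loses. Otherwise the position is W if at least one move leads to an L position for the opponent, and L if every move leads to a W.
Every edge goes from a vertex to one that appears earlier in the order 3, 5, 6, 1, 2, 4, so processing vertices in that order labels each vertex after all of its successors.
3: no outgoing edge → L
5: reaches L-position 3 → W
6: reaches L-position 3 → W
1: only reaches 5(W), which is W → L
2: reaches L-position 1 → W
4: only reaches 6(W), 5(W), all W → L
The L vertices are 1, 3, 4; that is 3 in all.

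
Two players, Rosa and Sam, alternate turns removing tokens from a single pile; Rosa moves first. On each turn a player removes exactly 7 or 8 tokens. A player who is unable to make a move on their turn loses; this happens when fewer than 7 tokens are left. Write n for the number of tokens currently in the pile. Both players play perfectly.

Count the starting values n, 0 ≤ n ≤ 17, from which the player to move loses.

Use the standard recursion: the mover loses at a terminal position; elsewhere, the mover wins exactly when some move hands the opponent an L position.
n=0: no move → L
n=1: no move → L
n=2: no move → L
n=3: no move → L
n=4: no move → L
n=5: no move → L
n=6: no move → L
n=7: →0(L), so W
n=8: →1(L), so W
n=9: →2(L), so W
n=10: →3(L), so W
n=11: →4(L), so W
n=12: →5(L), so W
n=13: →6(L), so W
n=14: →6(L), so W
n=15: →8(W), 7(W) — all W, so L
n=16: →9(W), 8(W) — all W, so L
n=17: →10(W), 9(W) — all W, so L
L entries with 0 ≤ n ≤ 17: n = 0, 1, 2, 3, 4, 5, 6, 15, 16, 17; that makes 10.

10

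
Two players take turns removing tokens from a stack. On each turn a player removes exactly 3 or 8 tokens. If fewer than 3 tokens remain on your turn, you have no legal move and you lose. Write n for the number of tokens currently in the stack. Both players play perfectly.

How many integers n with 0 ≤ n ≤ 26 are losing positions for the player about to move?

Label each position W (a win for the player to move) or L (a loss). A position with no legal move is L; any other position is W exactly when some move reaches an L, and L when every move reaches a W.
n=0: no move → L
n=1: no move → L
n=2: no move → L
n=3: reaches L-position 0 → W
n=4: reaches L-position 1 → W
n=5: reaches L-position 2 → W
n=6: only reaches 3(W), which is W → L
n=7: only reaches 4(W), which is W → L
n=8: reaches L-position 0 → W
n=9: reaches L-position 6 → W
n=10: reaches L-position 7 → W
n=11: only reaches 8(W), 3(W), all W → L
n=12: only reaches 9(W), 4(W), all W → L
n=13: only reaches 10(W), 5(W), all W → L
n=14: reaches L-position 11 → W
n=15: reaches L-position 12 → W
n=16: reaches L-position 13 → W
n=17: only reaches 14(W), 9(W), all W → L
n=18: only reaches 15(W), 10(W), all W → L
n=19: reaches L-position 11 → W
n=20: reaches L-position 17 → W
n=21: reaches L-position 18 → W
n=22: only reaches 19(W), 14(W), all W → L
n=23: only reaches 20(W), 15(W), all W → L
n=24: only reaches 21(W), 16(W), all W → L
n=25: reaches L-position 22 → W
n=26: reaches L-position 23 → W
L entries with 0 ≤ n ≤ 26: n = 0, 1, 2, 6, 7, 11, 12, 13, 17, 18, 22, 23, 24; that makes 13.

13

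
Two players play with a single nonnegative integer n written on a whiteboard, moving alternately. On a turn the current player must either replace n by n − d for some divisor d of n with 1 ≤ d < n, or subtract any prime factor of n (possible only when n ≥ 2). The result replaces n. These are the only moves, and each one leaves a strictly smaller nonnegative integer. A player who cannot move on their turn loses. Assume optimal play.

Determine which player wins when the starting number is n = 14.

The second player wins.

Work bottom-up. With no move the player to move loses. Otherwise the position is W if at least one move leads to an L position for the opponent, and L if every move leads to a W.
n=0: no move → L
n=1: no move → L
n=2: can move to 0, which is L ⇒ W
n=3: can move to 0, which is L ⇒ W
n=4: moves to 2(W), 3(W); every one is W ⇒ L
n=5: can move to 0, which is L ⇒ W
n=6: can move to 4, which is L ⇒ W
n=7: can move to 0, which is L ⇒ W
n=8: can move to 4, which is L ⇒ W
n=9: moves to 6(W), 8(W); every one is W ⇒ L
n=10: can move to 9, which is L ⇒ W
n=11: can move to 0, which is L ⇒ W
n=12: can move to 9, which is L ⇒ W
n=13: can move to 0, which is L ⇒ W
n=14: moves to 7(W), 12(W), 13(W); every one is W ⇒ L
Every move from 14 reaches a W position, so the mover loses.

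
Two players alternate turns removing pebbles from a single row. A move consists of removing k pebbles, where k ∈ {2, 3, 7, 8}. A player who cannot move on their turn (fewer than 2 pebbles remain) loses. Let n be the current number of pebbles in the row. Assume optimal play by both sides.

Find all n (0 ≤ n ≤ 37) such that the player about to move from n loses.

0, 1, 5, 6, 10, 11, 15, 16, 20, 21, 25, 26, 30, 31, 35, 36

Label each position W (a win for the player to move) or L (a loss). A position with no legal move is L; any other position is W exactly when some move reaches an L, and L when every move reaches a W.
n=0: no move → L
n=1: no move → L
n=2: →0(L), so W
n=3: →1(L), so W
n=4: →1(L), so W
n=5: →3(W), 2(W) — all W, so L
n=6: →4(W), 3(W) — all W, so L
n=7: →5(L), so W
n=8: →6(L), so W
n=9: →6(L), so W
n=10: →8(W), 7(W), 3(W), 2(W) — all W, so L
n=11: →9(W), 8(W), 4(W), 3(W) — all W, so L
n=12: →10(L), so W
n=13: →11(L), so W
n=14: →11(L), so W
n=15: →13(W), 12(W), 8(W), 7(W) — all W, so L
n=16: →14(W), 13(W), 9(W), 8(W) — all W, so L
n=17: →15(L), so W
n=18: →16(L), so W
n=19: →16(L), so W
n=20: →18(W), 17(W), 13(W), 12(W) — all W, so L
n=21: →19(W), 18(W), 14(W), 13(W) — all W, so L
n=22: →20(L), so W
n=23: →21(L), so W
n=24: →21(L), so W
n=25: →23(W), 22(W), 18(W), 17(W) — all W, so L
n=26: →24(W), 23(W), 19(W), 18(W) — all W, so L
n=27: →25(L), so W
n=28: →26(L), so W
n=29: →26(L), so W
n=30: →28(W), 27(W), 23(W), 22(W) — all W, so L
n=31: →29(W), 28(W), 24(W), 23(W) — all W, so L
n=32: →30(L), so W
n=33: →31(L), so W
n=34: →31(L), so W
n=35: →33(W), 32(W), 28(W), 27(W) — all W, so L
n=36: →34(W), 33(W), 29(W), 28(W) — all W, so L
n=37: →35(L), so W
Reading off the rows marked L gives the requested list; there are 16 such values of n.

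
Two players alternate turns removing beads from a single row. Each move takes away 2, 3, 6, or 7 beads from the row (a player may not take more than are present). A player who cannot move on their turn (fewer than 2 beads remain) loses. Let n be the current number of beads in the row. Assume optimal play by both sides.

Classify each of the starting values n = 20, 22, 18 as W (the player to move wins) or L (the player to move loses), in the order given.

20: W, 22: W, 18: L

Classify positions by backward induction: terminal positions (no move available) are L. From any other position, the mover wins iff some move reaches an L.
n=0: no move → L
n=1: no move → L
n=2: can move to 0, which is L ⇒ W
n=3: can move to 1, which is L ⇒ W
n=4: can move to 1, which is L ⇒ W
n=5: moves to 3(W), 2(W); every one is W ⇒ L
n=6: can move to 0, which is L ⇒ W
n=7: can move to 5, which is L ⇒ W
n=8: can move to 5, which is L ⇒ W
n=9: moves to 7(W), 6(W), 3(W), 2(W); every one is W ⇒ L
n=10: moves to 8(W), 7(W), 4(W), 3(W); every one is W ⇒ L
n=11: can move to 9, which is L ⇒ W
n=12: can move to 10, which is L ⇒ W
n=13: can move to 10, which is L ⇒ W
n=14: moves to 12(W), 11(W), 8(W), 7(W); every one is W ⇒ L
n=15: can move to 9, which is L ⇒ W
n=16: can move to 14, which is L ⇒ W
n=17: can move to 14, which is L ⇒ W
n=18: moves to 16(W), 15(W), 12(W), 11(W); every one is W ⇒ L
n=19: moves to 17(W), 16(W), 13(W), 12(W); every one is W ⇒ L
n=20: can move to 18, which is L ⇒ W
n=21: can move to 19, which is L ⇒ W
n=22: can move to 19, which is L ⇒ W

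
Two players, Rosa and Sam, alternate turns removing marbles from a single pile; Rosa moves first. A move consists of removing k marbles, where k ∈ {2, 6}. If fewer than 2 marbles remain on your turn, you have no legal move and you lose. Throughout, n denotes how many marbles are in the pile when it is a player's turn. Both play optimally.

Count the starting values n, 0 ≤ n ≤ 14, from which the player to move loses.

Positions with no move are L. A position that does have a move is losing for the player to move precisely when every available move leads to a winning position for the opponent. Fill in the labels:
n=0: no move → L
n=1: no move → L
n=2: can move to 0, which is L ⇒ W
n=3: can move to 1, which is L ⇒ W
n=4: the only move is to 2(W), a W ⇒ L
n=5: the only move is to 3(W), a W ⇒ L
n=6: can move to 4, which is L ⇒ W
n=7: can move to 5, which is L ⇒ W
n=8: moves to 6(W), 2(W); every one is W ⇒ L
n=9: moves to 7(W), 3(W); every one is W ⇒ L
n=10: can move to 8, which is L ⇒ W
n=11: can move to 9, which is L ⇒ W
n=12: moves to 10(W), 6(W); every one is W ⇒ L
n=13: moves to 11(W), 7(W); every one is W ⇒ L
n=14: can move to 12, which is L ⇒ W
L entries with 0 ≤ n ≤ 14: n = 0, 1, 4, 5, 8, 9, 12, 13; that makes 8.

8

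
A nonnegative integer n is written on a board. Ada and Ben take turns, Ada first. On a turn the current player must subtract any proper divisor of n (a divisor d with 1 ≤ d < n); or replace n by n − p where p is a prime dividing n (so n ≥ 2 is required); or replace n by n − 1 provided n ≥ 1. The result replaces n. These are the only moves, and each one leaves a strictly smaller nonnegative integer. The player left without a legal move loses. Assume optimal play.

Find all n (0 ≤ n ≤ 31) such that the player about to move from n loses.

Build the W/L table. Terminal = L. A non-terminal position is W if it has a move to some L; otherwise it is L.
n=0: no move → L
n=1: →0(L), so W
n=2: →0(L), so W
n=3: →0(L), so W
n=4: →2(W), 3(W) — all W, so L
n=5: →0(L), so W
n=6: →4(L), so W
n=7: →0(L), so W
n=8: →4(L), so W
n=9: →6(W), 8(W) — all W, so L
n=10: →9(L), so W
n=11: →0(L), so W
n=12: →9(L), so W
n=13: →0(L), so W
n=14: →7(W), 12(W), 13(W) — all W, so L
n=15: →14(L), so W
n=16: →14(L), so W
n=17: →0(L), so W
n=18: →9(L), so W
n=19: →0(L), so W
n=20: →10(W), 15(W), 16(W), 18(W), 19(W) — all W, so L
n=21: →14(L), so W
n=22: →20(L), so W
n=23: →0(L), so W
n=24: →20(L), so W
n=25: →20(L), so W
n=26: →13(W), 24(W), 25(W) — all W, so L
n=27: →26(L), so W
n=28: →14(L), so W
n=29: →0(L), so W
n=30: →20(L), so W
n=31: →0(L), so W
The losing starting values of n are exactly the entries labelled L in this table (6 of them).

0, 4, 9, 14, 20, 26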